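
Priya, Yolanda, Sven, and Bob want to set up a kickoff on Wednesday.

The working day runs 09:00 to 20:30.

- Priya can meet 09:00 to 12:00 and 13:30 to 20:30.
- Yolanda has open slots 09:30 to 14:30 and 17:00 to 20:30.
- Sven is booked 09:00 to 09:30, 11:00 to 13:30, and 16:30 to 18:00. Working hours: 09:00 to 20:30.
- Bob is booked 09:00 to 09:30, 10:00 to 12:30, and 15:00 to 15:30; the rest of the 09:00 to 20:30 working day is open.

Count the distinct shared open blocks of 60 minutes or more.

2

Sven free within 09:00–20:30: 09:30–11:00, 13:30–16:30, 18:00–20:30.
Bob free within 09:00–20:30: 09:30–10:00, 12:30–15:00, 15:30–20:30.
Priya ∩ Yolanda: 09:30–12:00, 13:30–14:30, 17:00–20:30.
Priya ∩ Yolanda ∩ Sven: 09:30–11:00, 13:30–14:30, 18:00–20:30.
Priya ∩ Yolanda ∩ Sven ∩ Bob: 09:30–10:00, 13:30–14:30, 18:00–20:30.
Windows ≥ 60 min: 13:30–14:30, 18:00–20:30.
That's 2 windows.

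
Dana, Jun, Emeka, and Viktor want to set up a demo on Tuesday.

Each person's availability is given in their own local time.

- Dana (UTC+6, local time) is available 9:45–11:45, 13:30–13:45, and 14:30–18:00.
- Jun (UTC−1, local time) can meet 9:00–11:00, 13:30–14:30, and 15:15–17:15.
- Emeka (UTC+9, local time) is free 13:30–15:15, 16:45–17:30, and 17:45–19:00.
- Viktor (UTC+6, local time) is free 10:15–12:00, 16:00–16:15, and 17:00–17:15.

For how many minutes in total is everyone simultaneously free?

Dana → UTC: 03:45–05:45, 07:30–07:45, 08:30–12:00.
Jun → UTC: 10:00–12:00, 14:30–15:30, 16:15–18:15.
Emeka → UTC: 04:30–06:15, 07:45–08:30, 08:45–10:00.
Viktor → UTC: 04:15–06:00, 10:00–10:15, 11:00–11:15.
Dana ∩ Jun: 10:00–12:00.
Dana ∩ Jun ∩ Emeka: (none).
Dana ∩ Jun ∩ Emeka ∩ Viktor: (none).
Total common minutes: 0.

0 minutes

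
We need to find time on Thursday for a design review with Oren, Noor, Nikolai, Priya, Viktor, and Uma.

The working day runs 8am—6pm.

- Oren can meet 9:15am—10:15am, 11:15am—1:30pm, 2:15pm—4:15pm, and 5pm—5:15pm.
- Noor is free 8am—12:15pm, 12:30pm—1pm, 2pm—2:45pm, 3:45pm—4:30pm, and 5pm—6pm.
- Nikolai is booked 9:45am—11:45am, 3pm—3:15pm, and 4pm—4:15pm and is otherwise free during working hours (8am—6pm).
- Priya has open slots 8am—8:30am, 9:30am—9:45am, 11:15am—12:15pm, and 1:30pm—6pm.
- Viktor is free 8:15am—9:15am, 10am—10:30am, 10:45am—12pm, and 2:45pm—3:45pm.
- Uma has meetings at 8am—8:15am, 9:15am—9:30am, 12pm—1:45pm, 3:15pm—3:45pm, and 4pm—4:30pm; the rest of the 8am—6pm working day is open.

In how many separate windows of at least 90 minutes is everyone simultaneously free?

Nikolai free within 08:00–18:00: 08:00–09:45, 11:45–15:00, 15:15–16:00, 16:15–18:00.
Uma free within 08:00–18:00: 08:15–09:15, 09:30–12:00, 13:45–15:15, 15:45–16:00, 16:30–18:00.
Oren ∩ Noor: 09:15–10:15, 11:15–12:15, 12:30–13:00, 14:15–14:45, 15:45–16:15, 17:00–17:15.
Oren ∩ Noor ∩ Nikolai: 09:15–09:45, 11:45–12:15, 12:30–13:00, 14:15–14:45, 15:45–16:00, 17:00–17:15.
Oren ∩ Noor ∩ Nikolai ∩ Priya: 09:30–09:45, 11:45–12:15, 14:15–14:45, 15:45–16:00, 17:00–17:15.
Oren ∩ Noor ∩ Nikolai ∩ Priya ∩ Viktor: 11:45–12:00.
Oren ∩ Noor ∩ Nikolai ∩ Priya ∩ Viktor ∩ Uma: 11:45–12:00.
Windows ≥ 90 min: (none).
That's 0 windows.

0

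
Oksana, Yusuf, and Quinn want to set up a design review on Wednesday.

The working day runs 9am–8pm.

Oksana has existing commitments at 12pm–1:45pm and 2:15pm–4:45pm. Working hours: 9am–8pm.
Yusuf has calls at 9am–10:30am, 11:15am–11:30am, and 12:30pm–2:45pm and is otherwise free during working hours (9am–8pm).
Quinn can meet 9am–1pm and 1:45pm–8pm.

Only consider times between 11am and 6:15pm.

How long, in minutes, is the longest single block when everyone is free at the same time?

90 minutes

Oksana free within 09:00–20:00: 09:00–12:00, 13:45–14:15, 16:45–20:00.
Yusuf free within 09:00–20:00: 10:30–11:15, 11:30–12:30, 14:45–20:00.
Oksana ∩ Yusuf: 10:30–11:15, 11:30–12:00, 16:45–20:00.
Oksana ∩ Yusuf ∩ Quinn: 10:30–11:15, 11:30–12:00, 16:45–20:00.
Restricted to 11:00–18:15: 11:00–11:15, 11:30–12:00, 16:45–18:15.
Common window lengths: 15, 30, 90 min; longest is 90.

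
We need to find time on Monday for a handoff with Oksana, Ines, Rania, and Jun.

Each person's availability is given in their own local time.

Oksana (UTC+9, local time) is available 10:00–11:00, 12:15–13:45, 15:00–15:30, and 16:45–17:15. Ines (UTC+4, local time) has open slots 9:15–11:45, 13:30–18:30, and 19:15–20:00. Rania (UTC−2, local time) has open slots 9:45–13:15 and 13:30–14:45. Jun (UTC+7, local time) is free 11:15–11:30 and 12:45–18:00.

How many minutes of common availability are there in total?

Oksana → UTC: 01:00–02:00, 03:15–04:45, 06:00–06:30, 07:45–08:15.
Ines → UTC: 05:15–07:45, 09:30–14:30, 15:15–16:00.
Rania → UTC: 11:45–15:15, 15:30–16:45.
Jun → UTC: 04:15–04:30, 05:45–11:00.
Oksana ∩ Ines: 06:00–06:30.
Oksana ∩ Ines ∩ Rania: (none).
Oksana ∩ Ines ∩ Rania ∩ Jun: (none).
Total common minutes: 0.

0 minutes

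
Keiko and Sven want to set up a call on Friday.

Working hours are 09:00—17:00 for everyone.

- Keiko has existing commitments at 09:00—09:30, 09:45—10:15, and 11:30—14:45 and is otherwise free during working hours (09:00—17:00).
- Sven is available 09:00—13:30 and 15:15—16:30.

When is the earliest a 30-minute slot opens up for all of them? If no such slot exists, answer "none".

Keiko free within 09:00–17:00: 09:30–09:45, 10:15–11:30, 14:45–17:00.
Keiko ∩ Sven: 09:30–09:45, 10:15–11:30, 15:15–16:30.
Windows ≥ 30 min: 10:15–11:30, 15:15–16:30.
Earliest such window starts at 10:15.

10:15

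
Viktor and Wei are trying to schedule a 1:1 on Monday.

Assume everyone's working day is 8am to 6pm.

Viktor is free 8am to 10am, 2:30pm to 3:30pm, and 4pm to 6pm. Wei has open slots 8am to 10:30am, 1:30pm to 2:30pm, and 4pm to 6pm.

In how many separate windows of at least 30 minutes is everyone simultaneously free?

Viktor ∩ Wei: 08:00–10:00, 16:00–18:00.
Windows ≥ 30 min: 08:00–10:00, 16:00–18:00.
That's 2 windows.

2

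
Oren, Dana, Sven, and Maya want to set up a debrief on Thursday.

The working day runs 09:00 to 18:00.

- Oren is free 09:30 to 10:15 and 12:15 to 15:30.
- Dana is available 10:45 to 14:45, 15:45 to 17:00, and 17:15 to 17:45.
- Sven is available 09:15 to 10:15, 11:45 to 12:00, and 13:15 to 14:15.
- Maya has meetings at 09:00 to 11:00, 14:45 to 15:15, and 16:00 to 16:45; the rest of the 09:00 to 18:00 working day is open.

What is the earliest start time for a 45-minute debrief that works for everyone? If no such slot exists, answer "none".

13:15

Maya free within 09:00–18:00: 11:00–14:45, 15:15–16:00, 16:45–18:00.
Oren ∩ Dana: 12:15–14:45.
Oren ∩ Dana ∩ Sven: 13:15–14:15.
Oren ∩ Dana ∩ Sven ∩ Maya: 13:15–14:15.
Windows ≥ 45 min: 13:15–14:15.
Earliest such window starts at 13:15.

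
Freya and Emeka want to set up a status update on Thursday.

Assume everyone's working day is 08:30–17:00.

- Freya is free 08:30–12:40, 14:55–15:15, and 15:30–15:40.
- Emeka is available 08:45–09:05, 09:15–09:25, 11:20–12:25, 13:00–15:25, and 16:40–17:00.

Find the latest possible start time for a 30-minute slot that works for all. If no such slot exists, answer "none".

11:55

Freya ∩ Emeka: 08:45–09:05, 09:15–09:25, 11:20–12:25, 14:55–15:15.
Windows ≥ 30 min: 11:20–12:25.
Latest start in the last window 11:20–12:25 is 12:25 − 30 min = 11:55.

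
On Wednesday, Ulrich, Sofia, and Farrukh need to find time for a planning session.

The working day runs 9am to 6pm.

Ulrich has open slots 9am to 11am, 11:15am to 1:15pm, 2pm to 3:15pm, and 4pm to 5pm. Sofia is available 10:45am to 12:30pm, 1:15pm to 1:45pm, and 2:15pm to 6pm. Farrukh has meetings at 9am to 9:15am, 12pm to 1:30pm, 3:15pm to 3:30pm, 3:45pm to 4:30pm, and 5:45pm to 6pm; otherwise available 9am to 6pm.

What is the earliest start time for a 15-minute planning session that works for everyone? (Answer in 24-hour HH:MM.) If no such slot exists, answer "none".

Farrukh free within 09:00–18:00: 09:15–12:00, 13:30–15:15, 15:30–15:45, 16:30–17:45.
Ulrich ∩ Sofia: 10:45–11:00, 11:15–12:30, 14:15–15:15, 16:00–17:00.
Ulrich ∩ Sofia ∩ Farrukh: 10:45–11:00, 11:15–12:00, 14:15–15:15, 16:30–17:00.
Windows ≥ 15 min: 10:45–11:00, 11:15–12:00, 14:15–15:15, 16:30–17:00.
Earliest such window starts at 10:45.

10:45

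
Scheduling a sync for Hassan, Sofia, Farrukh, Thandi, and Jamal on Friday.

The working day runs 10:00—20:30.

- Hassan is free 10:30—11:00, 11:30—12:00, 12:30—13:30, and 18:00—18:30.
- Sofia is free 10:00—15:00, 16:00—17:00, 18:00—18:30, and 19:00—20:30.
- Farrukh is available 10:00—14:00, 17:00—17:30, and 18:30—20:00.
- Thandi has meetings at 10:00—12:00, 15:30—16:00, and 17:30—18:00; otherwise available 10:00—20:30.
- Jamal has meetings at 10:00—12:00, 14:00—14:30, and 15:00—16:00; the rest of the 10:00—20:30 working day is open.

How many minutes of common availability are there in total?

Thandi free within 10:00–20:30: 12:00–15:30, 16:00–17:30, 18:00–20:30.
Jamal free within 10:00–20:30: 12:00–14:00, 14:30–15:00, 16:00–20:30.
Hassan ∩ Sofia: 10:30–11:00, 11:30–12:00, 12:30–13:30, 18:00–18:30.
Hassan ∩ Sofia ∩ Farrukh: 10:30–11:00, 11:30–12:00, 12:30–13:30.
Hassan ∩ Sofia ∩ Farrukh ∩ Thandi: 12:30–13:30.
Hassan ∩ Sofia ∩ Farrukh ∩ Thandi ∩ Jamal: 12:30–13:30.
Total common minutes: 60.

60 minutes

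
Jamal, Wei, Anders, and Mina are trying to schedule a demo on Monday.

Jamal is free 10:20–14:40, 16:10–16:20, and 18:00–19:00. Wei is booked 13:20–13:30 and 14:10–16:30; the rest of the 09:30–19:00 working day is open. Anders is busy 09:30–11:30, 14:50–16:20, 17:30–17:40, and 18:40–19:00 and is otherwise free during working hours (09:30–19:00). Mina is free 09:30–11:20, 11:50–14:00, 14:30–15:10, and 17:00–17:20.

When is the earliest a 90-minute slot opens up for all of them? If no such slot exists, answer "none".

11:50

Wei free within 09:30–19:00: 09:30–13:20, 13:30–14:10, 16:30–19:00.
Anders free within 09:30–19:00: 11:30–14:50, 16:20–17:30, 17:40–18:40.
Jamal ∩ Wei: 10:20–13:20, 13:30–14:10, 18:00–19:00.
Jamal ∩ Wei ∩ Anders: 11:30–13:20, 13:30–14:10, 18:00–18:40.
Jamal ∩ Wei ∩ Anders ∩ Mina: 11:50–13:20, 13:30–14:00.
Windows ≥ 90 min: 11:50–13:20.
Earliest such window starts at 11:50.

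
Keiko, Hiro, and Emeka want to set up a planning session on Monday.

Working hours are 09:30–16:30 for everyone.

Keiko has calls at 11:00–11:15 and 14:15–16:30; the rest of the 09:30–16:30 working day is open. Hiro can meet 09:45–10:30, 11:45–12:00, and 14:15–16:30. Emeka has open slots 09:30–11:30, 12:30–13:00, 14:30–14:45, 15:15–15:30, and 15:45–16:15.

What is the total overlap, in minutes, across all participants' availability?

45 minutes

Keiko free within 09:30–16:30: 09:30–11:00, 11:15–14:15.
Keiko ∩ Hiro: 09:45–10:30, 11:45–12:00.
Keiko ∩ Hiro ∩ Emeka: 09:45–10:30.
Total common minutes: 45.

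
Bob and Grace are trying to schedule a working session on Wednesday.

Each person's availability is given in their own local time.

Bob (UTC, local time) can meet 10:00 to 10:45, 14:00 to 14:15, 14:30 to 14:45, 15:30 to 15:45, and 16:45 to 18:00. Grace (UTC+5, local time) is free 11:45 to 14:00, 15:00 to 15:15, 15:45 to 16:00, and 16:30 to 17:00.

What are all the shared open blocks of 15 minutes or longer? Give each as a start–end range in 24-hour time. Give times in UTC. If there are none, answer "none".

Bob → UTC: 10:00–10:45, 14:00–14:15, 14:30–14:45, 15:30–15:45, 16:45–18:00.
Grace → UTC: 06:45–09:00, 10:00–10:15, 10:45–11:00, 11:30–12:00.
Bob ∩ Grace: 10:00–10:15.
Windows ≥ 15 min: 10:00–10:15.

10:00–10:15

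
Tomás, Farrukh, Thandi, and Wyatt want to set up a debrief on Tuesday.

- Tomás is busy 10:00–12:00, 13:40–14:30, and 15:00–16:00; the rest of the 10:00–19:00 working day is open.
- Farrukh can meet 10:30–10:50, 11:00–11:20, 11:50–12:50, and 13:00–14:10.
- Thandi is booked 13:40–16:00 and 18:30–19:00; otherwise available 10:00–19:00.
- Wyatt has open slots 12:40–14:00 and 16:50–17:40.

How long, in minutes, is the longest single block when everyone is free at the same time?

Tomás free within 10:00–19:00: 12:00–13:40, 14:30–15:00, 16:00–19:00.
Thandi free within 10:00–19:00: 10:00–13:40, 16:00–18:30.
Tomás ∩ Farrukh: 12:00–12:50, 13:00–13:40.
Tomás ∩ Farrukh ∩ Thandi: 12:00–12:50, 13:00–13:40.
Tomás ∩ Farrukh ∩ Thandi ∩ Wyatt: 12:40–12:50, 13:00–13:40.
Common window lengths: 10, 40 min; longest is 40.

40 minutes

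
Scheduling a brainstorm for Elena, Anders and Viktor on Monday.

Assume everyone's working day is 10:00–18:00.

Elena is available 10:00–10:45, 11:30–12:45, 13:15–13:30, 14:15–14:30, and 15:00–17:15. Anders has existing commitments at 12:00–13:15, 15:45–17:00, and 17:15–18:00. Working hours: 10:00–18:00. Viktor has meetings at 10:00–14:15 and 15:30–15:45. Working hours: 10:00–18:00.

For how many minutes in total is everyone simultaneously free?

60 minutes

Anders free within 10:00–18:00: 10:00–12:00, 13:15–15:45, 17:00–17:15.
Viktor free within 10:00–18:00: 14:15–15:30, 15:45–18:00.
Elena ∩ Anders: 10:00–10:45, 11:30–12:00, 13:15–13:30, 14:15–14:30, 15:00–15:45, 17:00–17:15.
Elena ∩ Anders ∩ Viktor: 14:15–14:30, 15:00–15:30, 17:00–17:15.
Total common minutes: 15 + 30 + 15 = 60.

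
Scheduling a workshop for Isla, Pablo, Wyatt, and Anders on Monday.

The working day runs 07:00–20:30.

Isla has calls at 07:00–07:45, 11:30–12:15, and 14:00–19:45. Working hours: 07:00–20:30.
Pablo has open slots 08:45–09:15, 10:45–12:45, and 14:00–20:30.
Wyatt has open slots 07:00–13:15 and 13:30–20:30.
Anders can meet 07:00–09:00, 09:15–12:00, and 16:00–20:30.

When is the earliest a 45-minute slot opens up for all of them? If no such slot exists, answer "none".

Isla free within 07:00–20:30: 07:45–11:30, 12:15–14:00, 19:45–20:30.
Isla ∩ Pablo: 08:45–09:15, 10:45–11:30, 12:15–12:45, 19:45–20:30.
Isla ∩ Pablo ∩ Wyatt: 08:45–09:15, 10:45–11:30, 12:15–12:45, 19:45–20:30.
Isla ∩ Pablo ∩ Wyatt ∩ Anders: 08:45–09:00, 10:45–11:30, 19:45–20:30.
Windows ≥ 45 min: 10:45–11:30, 19:45–20:30.
Earliest such window starts at 10:45.

10:45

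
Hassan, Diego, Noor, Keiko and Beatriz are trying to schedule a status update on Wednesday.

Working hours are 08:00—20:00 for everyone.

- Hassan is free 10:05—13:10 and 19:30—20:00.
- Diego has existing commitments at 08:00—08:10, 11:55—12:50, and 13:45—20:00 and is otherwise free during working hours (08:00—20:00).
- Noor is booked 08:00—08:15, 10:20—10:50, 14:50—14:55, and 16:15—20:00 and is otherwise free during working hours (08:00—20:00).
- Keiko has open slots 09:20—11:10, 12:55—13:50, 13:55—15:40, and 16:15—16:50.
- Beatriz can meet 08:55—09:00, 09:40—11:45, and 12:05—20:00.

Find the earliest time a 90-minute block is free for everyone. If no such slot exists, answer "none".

none

Diego free within 08:00–20:00: 08:10–11:55, 12:50–13:45.
Noor free within 08:00–20:00: 08:15–10:20, 10:50–14:50, 14:55–16:15.
Hassan ∩ Diego: 10:05–11:55, 12:50–13:10.
Hassan ∩ Diego ∩ Noor: 10:05–10:20, 10:50–11:55, 12:50–13:10.
Hassan ∩ Diego ∩ Noor ∩ Keiko: 10:05–10:20, 10:50–11:10, 12:55–13:10.
Hassan ∩ Diego ∩ Noor ∩ Keiko ∩ Beatriz: 10:05–10:20, 10:50–11:10, 12:55–13:10.
Windows ≥ 90 min: (none).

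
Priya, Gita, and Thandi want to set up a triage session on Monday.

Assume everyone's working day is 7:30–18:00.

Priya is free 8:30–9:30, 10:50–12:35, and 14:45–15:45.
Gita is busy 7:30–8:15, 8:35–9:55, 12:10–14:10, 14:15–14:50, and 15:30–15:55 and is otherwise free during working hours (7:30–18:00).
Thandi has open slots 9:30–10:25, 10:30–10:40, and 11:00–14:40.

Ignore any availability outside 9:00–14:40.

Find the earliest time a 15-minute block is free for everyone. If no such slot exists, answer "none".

11:00

Gita free within 07:30–18:00: 08:15–08:35, 09:55–12:10, 14:10–14:15, 14:50–15:30, 15:55–18:00.
Priya ∩ Gita: 08:30–08:35, 10:50–12:10, 14:50–15:30.
Priya ∩ Gita ∩ Thandi: 11:00–12:10.
Restricted to 09:00–14:40: 11:00–12:10.
Windows ≥ 15 min: 11:00–12:10.
Earliest such window starts at 11:00.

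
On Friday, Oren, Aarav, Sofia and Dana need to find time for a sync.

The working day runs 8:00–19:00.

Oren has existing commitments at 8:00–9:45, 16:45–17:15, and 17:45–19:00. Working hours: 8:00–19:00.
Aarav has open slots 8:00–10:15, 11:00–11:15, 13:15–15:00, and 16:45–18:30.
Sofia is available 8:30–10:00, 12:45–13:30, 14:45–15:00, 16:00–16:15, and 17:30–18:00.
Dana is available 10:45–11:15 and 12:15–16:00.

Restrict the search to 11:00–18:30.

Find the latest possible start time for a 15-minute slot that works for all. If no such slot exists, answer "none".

14:45

Oren free within 08:00–19:00: 09:45–16:45, 17:15–17:45.
Oren ∩ Aarav: 09:45–10:15, 11:00–11:15, 13:15–15:00, 17:15–17:45.
Oren ∩ Aarav ∩ Sofia: 09:45–10:00, 13:15–13:30, 14:45–15:00, 17:30–17:45.
Oren ∩ Aarav ∩ Sofia ∩ Dana: 13:15–13:30, 14:45–15:00.
Restricted to 11:00–18:30: 13:15–13:30, 14:45–15:00.
Windows ≥ 15 min: 13:15–13:30, 14:45–15:00.
Latest start in the last window 14:45–15:00 is 15:00 − 15 min = 14:45.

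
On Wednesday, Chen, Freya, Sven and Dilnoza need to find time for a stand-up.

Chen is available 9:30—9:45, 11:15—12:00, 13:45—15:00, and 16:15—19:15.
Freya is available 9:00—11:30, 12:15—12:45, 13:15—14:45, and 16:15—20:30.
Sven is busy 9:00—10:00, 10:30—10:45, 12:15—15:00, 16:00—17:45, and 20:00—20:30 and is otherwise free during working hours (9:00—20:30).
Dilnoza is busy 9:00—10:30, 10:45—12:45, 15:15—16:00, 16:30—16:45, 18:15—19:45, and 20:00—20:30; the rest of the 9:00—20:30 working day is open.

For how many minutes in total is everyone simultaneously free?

30 minutes

Sven free within 09:00–20:30: 10:00–10:30, 10:45–12:15, 15:00–16:00, 17:45–20:00.
Dilnoza free within 09:00–20:30: 10:30–10:45, 12:45–15:15, 16:00–16:30, 16:45–18:15, 19:45–20:00.
Chen ∩ Freya: 09:30–09:45, 11:15–11:30, 13:45–14:45, 16:15–19:15.
Chen ∩ Freya ∩ Sven: 11:15–11:30, 17:45–19:15.
Chen ∩ Freya ∩ Sven ∩ Dilnoza: 17:45–18:15.
Total common minutes: 30.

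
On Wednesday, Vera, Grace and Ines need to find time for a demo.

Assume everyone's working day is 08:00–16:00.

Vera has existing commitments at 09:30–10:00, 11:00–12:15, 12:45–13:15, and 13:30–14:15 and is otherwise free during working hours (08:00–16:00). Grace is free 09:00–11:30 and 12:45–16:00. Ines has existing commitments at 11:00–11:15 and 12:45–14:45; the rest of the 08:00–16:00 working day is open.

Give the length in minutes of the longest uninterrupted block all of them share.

Vera free within 08:00–16:00: 08:00–09:30, 10:00–11:00, 12:15–12:45, 13:15–13:30, 14:15–16:00.
Ines free within 08:00–16:00: 08:00–11:00, 11:15–12:45, 14:45–16:00.
Vera ∩ Grace: 09:00–09:30, 10:00–11:00, 13:15–13:30, 14:15–16:00.
Vera ∩ Grace ∩ Ines: 09:00–09:30, 10:00–11:00, 14:45–16:00.
Common window lengths: 30, 60, 75 min; longest is 75.

75 minutes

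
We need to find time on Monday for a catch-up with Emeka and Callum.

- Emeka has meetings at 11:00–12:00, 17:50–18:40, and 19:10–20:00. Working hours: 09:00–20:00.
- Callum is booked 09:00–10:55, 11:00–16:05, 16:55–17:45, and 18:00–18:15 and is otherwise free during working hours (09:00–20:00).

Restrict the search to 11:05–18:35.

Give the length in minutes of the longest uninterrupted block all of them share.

Emeka free within 09:00–20:00: 09:00–11:00, 12:00–17:50, 18:40–19:10.
Callum free within 09:00–20:00: 10:55–11:00, 16:05–16:55, 17:45–18:00, 18:15–20:00.
Emeka ∩ Callum: 10:55–11:00, 16:05–16:55, 17:45–17:50, 18:40–19:10.
Restricted to 11:05–18:35: 16:05–16:55, 17:45–17:50.
Common window lengths: 50, 5 min; longest is 50.

50 minutes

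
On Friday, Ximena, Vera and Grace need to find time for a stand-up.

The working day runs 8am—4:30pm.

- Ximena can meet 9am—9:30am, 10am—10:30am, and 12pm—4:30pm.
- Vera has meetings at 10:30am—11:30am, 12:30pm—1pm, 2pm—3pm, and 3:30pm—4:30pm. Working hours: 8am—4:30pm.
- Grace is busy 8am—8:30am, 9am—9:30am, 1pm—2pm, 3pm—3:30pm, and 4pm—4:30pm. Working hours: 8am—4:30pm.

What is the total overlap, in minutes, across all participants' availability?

Vera free within 08:00–16:30: 08:00–10:30, 11:30–12:30, 13:00–14:00, 15:00–15:30.
Grace free within 08:00–16:30: 08:30–09:00, 09:30–13:00, 14:00–15:00, 15:30–16:00.
Ximena ∩ Vera: 09:00–09:30, 10:00–10:30, 12:00–12:30, 13:00–14:00, 15:00–15:30.
Ximena ∩ Vera ∩ Grace: 10:00–10:30, 12:00–12:30.
Total common minutes: 30 + 30 = 60.

60 minutes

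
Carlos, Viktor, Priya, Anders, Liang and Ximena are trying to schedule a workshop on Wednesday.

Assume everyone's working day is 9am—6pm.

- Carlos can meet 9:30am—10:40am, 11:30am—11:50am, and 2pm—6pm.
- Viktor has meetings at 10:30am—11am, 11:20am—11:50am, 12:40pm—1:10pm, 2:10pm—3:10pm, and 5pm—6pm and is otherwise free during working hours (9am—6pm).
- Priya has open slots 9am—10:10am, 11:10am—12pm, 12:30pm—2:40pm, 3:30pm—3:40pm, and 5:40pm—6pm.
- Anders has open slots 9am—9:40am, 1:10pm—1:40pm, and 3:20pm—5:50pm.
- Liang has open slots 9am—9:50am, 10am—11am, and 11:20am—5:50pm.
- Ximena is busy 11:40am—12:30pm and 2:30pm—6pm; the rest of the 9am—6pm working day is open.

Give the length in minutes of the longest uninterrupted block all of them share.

Viktor free within 09:00–18:00: 09:00–10:30, 11:00–11:20, 11:50–12:40, 13:10–14:10, 15:10–17:00.
Ximena free within 09:00–18:00: 09:00–11:40, 12:30–14:30.
Carlos ∩ Viktor: 09:30–10:30, 14:00–14:10, 15:10–17:00.
Carlos ∩ Viktor ∩ Priya: 09:30–10:10, 14:00–14:10, 15:30–15:40.
Carlos ∩ Viktor ∩ Priya ∩ Anders: 09:30–09:40, 15:30–15:40.
Carlos ∩ Viktor ∩ Priya ∩ Anders ∩ Liang: 09:30–09:40, 15:30–15:40.
Carlos ∩ Viktor ∩ Priya ∩ Anders ∩ Liang ∩ Ximena: 09:30–09:40.
Single common window of 10 minutes.

10 minutes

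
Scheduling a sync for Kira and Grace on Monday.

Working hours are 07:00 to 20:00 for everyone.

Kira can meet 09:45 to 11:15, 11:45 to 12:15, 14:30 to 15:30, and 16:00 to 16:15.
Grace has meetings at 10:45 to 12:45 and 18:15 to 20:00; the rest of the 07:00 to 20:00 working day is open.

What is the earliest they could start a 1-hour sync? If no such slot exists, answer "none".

09:45

Grace free within 07:00–20:00: 07:00–10:45, 12:45–18:15.
Kira ∩ Grace: 09:45–10:45, 14:30–15:30, 16:00–16:15.
Windows ≥ 60 min: 09:45–10:45, 14:30–15:30.
Earliest such window starts at 09:45.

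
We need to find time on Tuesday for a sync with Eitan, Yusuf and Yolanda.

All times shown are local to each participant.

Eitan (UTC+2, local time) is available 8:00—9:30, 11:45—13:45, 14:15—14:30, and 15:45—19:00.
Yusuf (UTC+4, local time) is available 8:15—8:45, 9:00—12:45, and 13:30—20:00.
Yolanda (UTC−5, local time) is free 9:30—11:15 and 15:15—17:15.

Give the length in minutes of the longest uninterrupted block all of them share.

Eitan → UTC: 06:00–07:30, 09:45–11:45, 12:15–12:30, 13:45–17:00.
Yusuf → UTC: 04:15–04:45, 05:00–08:45, 09:30–16:00.
Yolanda → UTC: 14:30–16:15, 20:15–22:15.
Eitan ∩ Yusuf: 06:00–07:30, 09:45–11:45, 12:15–12:30, 13:45–16:00.
Eitan ∩ Yusuf ∩ Yolanda: 14:30–16:00.
Single common window of 90 minutes.

90 minutes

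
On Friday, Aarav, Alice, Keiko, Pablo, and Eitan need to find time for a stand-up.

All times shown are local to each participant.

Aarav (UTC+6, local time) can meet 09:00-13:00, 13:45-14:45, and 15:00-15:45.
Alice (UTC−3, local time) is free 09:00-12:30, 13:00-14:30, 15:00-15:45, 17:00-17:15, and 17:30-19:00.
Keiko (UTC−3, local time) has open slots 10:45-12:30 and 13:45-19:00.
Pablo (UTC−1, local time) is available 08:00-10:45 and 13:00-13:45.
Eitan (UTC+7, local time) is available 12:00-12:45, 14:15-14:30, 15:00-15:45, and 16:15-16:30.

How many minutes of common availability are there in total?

0 minutes

Aarav → UTC: 03:00–07:00, 07:45–08:45, 09:00–09:45.
Alice → UTC: 12:00–15:30, 16:00–17:30, 18:00–18:45, 20:00–20:15, 20:30–22:00.
Keiko → UTC: 13:45–15:30, 16:45–22:00.
Pablo → UTC: 09:00–11:45, 14:00–14:45.
Eitan → UTC: 05:00–05:45, 07:15–07:30, 08:00–08:45, 09:15–09:30.
Aarav ∩ Alice: (none).
Aarav ∩ Alice ∩ Keiko: (none).
Aarav ∩ Alice ∩ Keiko ∩ Pablo: (none).
Aarav ∩ Alice ∩ Keiko ∩ Pablo ∩ Eitan: (none).
Total common minutes: 0.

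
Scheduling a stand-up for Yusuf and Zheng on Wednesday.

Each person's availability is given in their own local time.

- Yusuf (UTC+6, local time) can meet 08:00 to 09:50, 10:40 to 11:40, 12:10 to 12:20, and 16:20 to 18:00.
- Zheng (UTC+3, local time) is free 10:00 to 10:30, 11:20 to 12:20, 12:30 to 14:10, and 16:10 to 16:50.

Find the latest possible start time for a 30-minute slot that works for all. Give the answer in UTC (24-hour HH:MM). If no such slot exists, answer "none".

Yusuf → UTC: 02:00–03:50, 04:40–05:40, 06:10–06:20, 10:20–12:00.
Zheng → UTC: 07:00–07:30, 08:20–09:20, 09:30–11:10, 13:10–13:50.
Yusuf ∩ Zheng: 10:20–11:10.
Windows ≥ 30 min: 10:20–11:10.
Latest start in the last window 10:20–11:10 is 11:10 − 30 min = 10:40.

10:40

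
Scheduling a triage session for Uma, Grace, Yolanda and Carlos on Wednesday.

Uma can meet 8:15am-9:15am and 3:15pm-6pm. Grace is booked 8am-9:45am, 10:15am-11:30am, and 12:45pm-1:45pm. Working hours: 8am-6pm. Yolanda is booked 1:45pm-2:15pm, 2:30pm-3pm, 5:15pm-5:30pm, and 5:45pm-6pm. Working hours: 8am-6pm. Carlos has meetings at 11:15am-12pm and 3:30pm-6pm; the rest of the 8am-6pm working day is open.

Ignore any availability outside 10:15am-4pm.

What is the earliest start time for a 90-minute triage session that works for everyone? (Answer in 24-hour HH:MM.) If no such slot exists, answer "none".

none

Grace free within 08:00–18:00: 09:45–10:15, 11:30–12:45, 13:45–18:00.
Yolanda free within 08:00–18:00: 08:00–13:45, 14:15–14:30, 15:00–17:15, 17:30–17:45.
Carlos free within 08:00–18:00: 08:00–11:15, 12:00–15:30.
Uma ∩ Grace: 15:15–18:00.
Uma ∩ Grace ∩ Yolanda: 15:15–17:15, 17:30–17:45.
Uma ∩ Grace ∩ Yolanda ∩ Carlos: 15:15–15:30.
Restricted to 10:15–16:00: 15:15–15:30.
Windows ≥ 90 min: (none).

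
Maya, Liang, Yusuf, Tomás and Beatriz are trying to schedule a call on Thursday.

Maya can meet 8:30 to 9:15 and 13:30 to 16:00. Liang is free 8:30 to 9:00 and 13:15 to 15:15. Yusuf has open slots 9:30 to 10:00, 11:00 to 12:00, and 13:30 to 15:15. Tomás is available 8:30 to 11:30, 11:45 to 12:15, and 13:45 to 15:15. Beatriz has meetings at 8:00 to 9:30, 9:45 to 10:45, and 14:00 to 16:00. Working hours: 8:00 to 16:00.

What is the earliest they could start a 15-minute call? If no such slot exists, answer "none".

13:45

Beatriz free within 08:00–16:00: 09:30–09:45, 10:45–14:00.
Maya ∩ Liang: 08:30–09:00, 13:30–15:15.
Maya ∩ Liang ∩ Yusuf: 13:30–15:15.
Maya ∩ Liang ∩ Yusuf ∩ Tomás: 13:45–15:15.
Maya ∩ Liang ∩ Yusuf ∩ Tomás ∩ Beatriz: 13:45–14:00.
Windows ≥ 15 min: 13:45–14:00.
Earliest such window starts at 13:45.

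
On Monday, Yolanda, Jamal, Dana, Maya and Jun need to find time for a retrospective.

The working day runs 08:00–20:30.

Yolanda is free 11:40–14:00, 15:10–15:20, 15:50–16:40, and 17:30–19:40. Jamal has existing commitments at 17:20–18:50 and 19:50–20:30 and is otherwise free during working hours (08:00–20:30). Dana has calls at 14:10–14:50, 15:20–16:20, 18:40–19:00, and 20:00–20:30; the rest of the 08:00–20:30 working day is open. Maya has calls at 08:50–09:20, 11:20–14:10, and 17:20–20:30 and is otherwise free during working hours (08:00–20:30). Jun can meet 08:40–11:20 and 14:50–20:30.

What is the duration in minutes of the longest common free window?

20 minutes

Jamal free within 08:00–20:30: 08:00–17:20, 18:50–19:50.
Dana free within 08:00–20:30: 08:00–14:10, 14:50–15:20, 16:20–18:40, 19:00–20:00.
Maya free within 08:00–20:30: 08:00–08:50, 09:20–11:20, 14:10–17:20.
Yolanda ∩ Jamal: 11:40–14:00, 15:10–15:20, 15:50–16:40, 18:50–19:40.
Yolanda ∩ Jamal ∩ Dana: 11:40–14:00, 15:10–15:20, 16:20–16:40, 19:00–19:40.
Yolanda ∩ Jamal ∩ Dana ∩ Maya: 15:10–15:20, 16:20–16:40.
Yolanda ∩ Jamal ∩ Dana ∩ Maya ∩ Jun: 15:10–15:20, 16:20–16:40.
Common window lengths: 10, 20 min; longest is 20.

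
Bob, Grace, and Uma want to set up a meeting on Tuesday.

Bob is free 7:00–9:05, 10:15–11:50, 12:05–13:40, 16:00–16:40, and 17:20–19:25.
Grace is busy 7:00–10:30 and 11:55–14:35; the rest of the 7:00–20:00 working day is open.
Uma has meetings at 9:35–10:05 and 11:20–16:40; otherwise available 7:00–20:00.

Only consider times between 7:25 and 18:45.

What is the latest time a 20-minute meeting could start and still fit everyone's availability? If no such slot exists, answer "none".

18:25

Grace free within 07:00–20:00: 10:30–11:55, 14:35–20:00.
Uma free within 07:00–20:00: 07:00–09:35, 10:05–11:20, 16:40–20:00.
Bob ∩ Grace: 10:30–11:50, 16:00–16:40, 17:20–19:25.
Bob ∩ Grace ∩ Uma: 10:30–11:20, 17:20–19:25.
Restricted to 07:25–18:45: 10:30–11:20, 17:20–18:45.
Windows ≥ 20 min: 10:30–11:20, 17:20–18:45.
Latest start in the last window 17:20–18:45 is 18:45 − 20 min = 18:25.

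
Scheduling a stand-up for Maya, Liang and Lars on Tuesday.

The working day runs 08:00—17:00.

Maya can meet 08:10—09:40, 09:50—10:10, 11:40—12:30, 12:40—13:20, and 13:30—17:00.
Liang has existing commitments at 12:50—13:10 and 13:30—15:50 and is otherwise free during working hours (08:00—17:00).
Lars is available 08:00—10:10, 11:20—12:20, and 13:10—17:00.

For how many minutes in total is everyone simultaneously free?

Liang free within 08:00–17:00: 08:00–12:50, 13:10–13:30, 15:50–17:00.
Maya ∩ Liang: 08:10–09:40, 09:50–10:10, 11:40–12:30, 12:40–12:50, 13:10–13:20, 15:50–17:00.
Maya ∩ Liang ∩ Lars: 08:10–09:40, 09:50–10:10, 11:40–12:20, 13:10–13:20, 15:50–17:00.
Total common minutes: 90 + 20 + 40 + 10 + 70 = 230.

230 minutes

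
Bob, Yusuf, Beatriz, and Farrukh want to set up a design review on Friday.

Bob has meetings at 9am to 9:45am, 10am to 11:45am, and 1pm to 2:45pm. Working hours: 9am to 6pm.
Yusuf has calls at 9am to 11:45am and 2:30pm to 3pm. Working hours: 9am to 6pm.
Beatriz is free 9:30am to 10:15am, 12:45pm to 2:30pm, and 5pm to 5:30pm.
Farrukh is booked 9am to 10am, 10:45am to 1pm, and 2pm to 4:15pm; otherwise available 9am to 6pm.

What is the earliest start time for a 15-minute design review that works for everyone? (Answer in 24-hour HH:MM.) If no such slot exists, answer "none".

17:00

Bob free within 09:00–18:00: 09:45–10:00, 11:45–13:00, 14:45–18:00.
Yusuf free within 09:00–18:00: 11:45–14:30, 15:00–18:00.
Farrukh free within 09:00–18:00: 10:00–10:45, 13:00–14:00, 16:15–18:00.
Bob ∩ Yusuf: 11:45–13:00, 15:00–18:00.
Bob ∩ Yusuf ∩ Beatriz: 12:45–13:00, 17:00–17:30.
Bob ∩ Yusuf ∩ Beatriz ∩ Farrukh: 17:00–17:30.
Windows ≥ 15 min: 17:00–17:30.
Earliest such window starts at 17:00.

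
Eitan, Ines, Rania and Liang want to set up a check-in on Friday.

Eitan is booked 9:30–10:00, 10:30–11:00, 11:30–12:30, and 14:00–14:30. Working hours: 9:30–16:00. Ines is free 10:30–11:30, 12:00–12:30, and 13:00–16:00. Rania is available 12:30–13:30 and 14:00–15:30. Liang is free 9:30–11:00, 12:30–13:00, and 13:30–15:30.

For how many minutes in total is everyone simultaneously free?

60 minutes

Eitan free within 09:30–16:00: 10:00–10:30, 11:00–11:30, 12:30–14:00, 14:30–16:00.
Eitan ∩ Ines: 11:00–11:30, 13:00–14:00, 14:30–16:00.
Eitan ∩ Ines ∩ Rania: 13:00–13:30, 14:30–15:30.
Eitan ∩ Ines ∩ Rania ∩ Liang: 14:30–15:30.
Total common minutes: 60.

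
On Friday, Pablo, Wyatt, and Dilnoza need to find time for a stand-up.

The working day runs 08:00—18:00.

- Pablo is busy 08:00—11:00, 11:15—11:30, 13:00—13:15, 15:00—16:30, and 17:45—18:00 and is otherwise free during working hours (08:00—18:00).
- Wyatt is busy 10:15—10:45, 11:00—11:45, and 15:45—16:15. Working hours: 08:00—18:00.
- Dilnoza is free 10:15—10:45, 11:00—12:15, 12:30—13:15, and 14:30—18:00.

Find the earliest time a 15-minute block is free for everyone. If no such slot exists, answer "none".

Pablo free within 08:00–18:00: 11:00–11:15, 11:30–13:00, 13:15–15:00, 16:30–17:45.
Wyatt free within 08:00–18:00: 08:00–10:15, 10:45–11:00, 11:45–15:45, 16:15–18:00.
Pablo ∩ Wyatt: 11:45–13:00, 13:15–15:00, 16:30–17:45.
Pablo ∩ Wyatt ∩ Dilnoza: 11:45–12:15, 12:30–13:00, 14:30–15:00, 16:30–17:45.
Windows ≥ 15 min: 11:45–12:15, 12:30–13:00, 14:30–15:00, 16:30–17:45.
Earliest such window starts at 11:45.

11:45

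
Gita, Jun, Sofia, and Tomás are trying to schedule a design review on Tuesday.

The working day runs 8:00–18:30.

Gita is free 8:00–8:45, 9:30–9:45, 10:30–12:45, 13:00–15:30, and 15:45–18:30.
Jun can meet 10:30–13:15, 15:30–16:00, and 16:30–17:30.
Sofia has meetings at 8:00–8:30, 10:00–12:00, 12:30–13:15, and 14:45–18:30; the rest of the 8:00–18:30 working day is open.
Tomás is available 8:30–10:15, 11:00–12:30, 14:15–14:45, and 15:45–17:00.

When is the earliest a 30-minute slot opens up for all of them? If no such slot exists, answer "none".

12:00

Sofia free within 08:00–18:30: 08:30–10:00, 12:00–12:30, 13:15–14:45.
Gita ∩ Jun: 10:30–12:45, 13:00–13:15, 15:45–16:00, 16:30–17:30.
Gita ∩ Jun ∩ Sofia: 12:00–12:30.
Gita ∩ Jun ∩ Sofia ∩ Tomás: 12:00–12:30.
Windows ≥ 30 min: 12:00–12:30.
Earliest such window starts at 12:00.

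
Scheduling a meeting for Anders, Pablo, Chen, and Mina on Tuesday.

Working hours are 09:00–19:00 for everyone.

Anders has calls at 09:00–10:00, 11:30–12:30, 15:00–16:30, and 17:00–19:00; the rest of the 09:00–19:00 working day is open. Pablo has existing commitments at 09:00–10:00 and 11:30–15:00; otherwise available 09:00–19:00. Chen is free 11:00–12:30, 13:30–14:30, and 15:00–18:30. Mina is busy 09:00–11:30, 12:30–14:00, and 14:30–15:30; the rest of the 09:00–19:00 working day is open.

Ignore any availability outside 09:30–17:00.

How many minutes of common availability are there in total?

30 minutes

Anders free within 09:00–19:00: 10:00–11:30, 12:30–15:00, 16:30–17:00.
Pablo free within 09:00–19:00: 10:00–11:30, 15:00–19:00.
Mina free within 09:00–19:00: 11:30–12:30, 14:00–14:30, 15:30–19:00.
Anders ∩ Pablo: 10:00–11:30, 16:30–17:00.
Anders ∩ Pablo ∩ Chen: 11:00–11:30, 16:30–17:00.
Anders ∩ Pablo ∩ Chen ∩ Mina: 16:30–17:00.
Restricted to 09:30–17:00: 16:30–17:00.
Total common minutes: 30.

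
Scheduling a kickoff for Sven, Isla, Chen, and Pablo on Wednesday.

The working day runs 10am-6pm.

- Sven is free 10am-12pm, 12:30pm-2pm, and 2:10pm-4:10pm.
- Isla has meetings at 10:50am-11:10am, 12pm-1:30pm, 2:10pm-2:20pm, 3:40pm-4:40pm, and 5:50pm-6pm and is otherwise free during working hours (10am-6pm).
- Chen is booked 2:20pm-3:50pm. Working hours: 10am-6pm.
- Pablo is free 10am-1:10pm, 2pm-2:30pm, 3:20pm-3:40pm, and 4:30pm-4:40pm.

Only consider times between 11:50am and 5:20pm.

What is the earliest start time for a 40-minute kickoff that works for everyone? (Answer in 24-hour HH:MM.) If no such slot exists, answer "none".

none

Isla free within 10:00–18:00: 10:00–10:50, 11:10–12:00, 13:30–14:10, 14:20–15:40, 16:40–17:50.
Chen free within 10:00–18:00: 10:00–14:20, 15:50–18:00.
Sven ∩ Isla: 10:00–10:50, 11:10–12:00, 13:30–14:00, 14:20–15:40.
Sven ∩ Isla ∩ Chen: 10:00–10:50, 11:10–12:00, 13:30–14:00.
Sven ∩ Isla ∩ Chen ∩ Pablo: 10:00–10:50, 11:10–12:00.
Restricted to 11:50–17:20: 11:50–12:00.
Windows ≥ 40 min: (none).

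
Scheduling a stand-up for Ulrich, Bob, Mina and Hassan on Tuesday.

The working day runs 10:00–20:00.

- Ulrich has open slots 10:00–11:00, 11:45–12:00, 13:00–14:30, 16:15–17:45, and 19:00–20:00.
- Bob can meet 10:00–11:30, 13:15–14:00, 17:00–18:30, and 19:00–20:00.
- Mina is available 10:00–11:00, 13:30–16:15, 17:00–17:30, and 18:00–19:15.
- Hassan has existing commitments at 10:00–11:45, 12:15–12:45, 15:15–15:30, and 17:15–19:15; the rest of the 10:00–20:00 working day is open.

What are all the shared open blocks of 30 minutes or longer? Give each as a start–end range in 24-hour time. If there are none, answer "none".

Hassan free within 10:00–20:00: 11:45–12:15, 12:45–15:15, 15:30–17:15, 19:15–20:00.
Ulrich ∩ Bob: 10:00–11:00, 13:15–14:00, 17:00–17:45, 19:00–20:00.
Ulrich ∩ Bob ∩ Mina: 10:00–11:00, 13:30–14:00, 17:00–17:30, 19:00–19:15.
Ulrich ∩ Bob ∩ Mina ∩ Hassan: 13:30–14:00, 17:00–17:15.
Windows ≥ 30 min: 13:30–14:00.

13:30–14:00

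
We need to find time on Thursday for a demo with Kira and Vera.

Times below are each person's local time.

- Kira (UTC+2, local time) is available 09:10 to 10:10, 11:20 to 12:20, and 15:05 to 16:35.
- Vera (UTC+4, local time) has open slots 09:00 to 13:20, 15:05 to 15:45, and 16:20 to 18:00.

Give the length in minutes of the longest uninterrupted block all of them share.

Kira → UTC: 07:10–08:10, 09:20–10:20, 13:05–14:35.
Vera → UTC: 05:00–09:20, 11:05–11:45, 12:20–14:00.
Kira ∩ Vera: 07:10–08:10, 13:05–14:00.
Common window lengths: 60, 55 min; longest is 60.

60 minutes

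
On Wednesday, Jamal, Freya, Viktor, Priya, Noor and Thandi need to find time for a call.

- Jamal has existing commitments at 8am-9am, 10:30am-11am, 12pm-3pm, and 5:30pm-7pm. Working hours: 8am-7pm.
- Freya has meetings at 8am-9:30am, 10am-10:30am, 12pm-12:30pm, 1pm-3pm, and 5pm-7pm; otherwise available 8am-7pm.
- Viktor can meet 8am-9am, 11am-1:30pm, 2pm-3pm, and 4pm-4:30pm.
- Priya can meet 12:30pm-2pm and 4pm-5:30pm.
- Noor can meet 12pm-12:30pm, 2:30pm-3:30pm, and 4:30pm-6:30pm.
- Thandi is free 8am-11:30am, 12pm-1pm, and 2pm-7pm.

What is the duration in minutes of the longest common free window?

Jamal free within 08:00–19:00: 09:00–10:30, 11:00–12:00, 15:00–17:30.
Freya free within 08:00–19:00: 09:30–10:00, 10:30–12:00, 12:30–13:00, 15:00–17:00.
Jamal ∩ Freya: 09:30–10:00, 11:00–12:00, 15:00–17:00.
Jamal ∩ Freya ∩ Viktor: 11:00–12:00, 16:00–16:30.
Jamal ∩ Freya ∩ Viktor ∩ Priya: 16:00–16:30.
Jamal ∩ Freya ∩ Viktor ∩ Priya ∩ Noor: (none).
Jamal ∩ Freya ∩ Viktor ∩ Priya ∩ Noor ∩ Thandi: (none).
No common window.

0 minutes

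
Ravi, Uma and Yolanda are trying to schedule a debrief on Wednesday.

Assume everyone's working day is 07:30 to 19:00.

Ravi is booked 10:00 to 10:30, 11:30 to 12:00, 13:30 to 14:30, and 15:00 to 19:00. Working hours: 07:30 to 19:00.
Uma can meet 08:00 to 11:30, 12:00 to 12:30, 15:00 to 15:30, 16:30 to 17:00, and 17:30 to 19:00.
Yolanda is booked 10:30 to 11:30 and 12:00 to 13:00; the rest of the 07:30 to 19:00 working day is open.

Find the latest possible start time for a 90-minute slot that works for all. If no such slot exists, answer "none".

08:30

Ravi free within 07:30–19:00: 07:30–10:00, 10:30–11:30, 12:00–13:30, 14:30–15:00.
Yolanda free within 07:30–19:00: 07:30–10:30, 11:30–12:00, 13:00–19:00.
Ravi ∩ Uma: 08:00–10:00, 10:30–11:30, 12:00–12:30.
Ravi ∩ Uma ∩ Yolanda: 08:00–10:00.
Windows ≥ 90 min: 08:00–10:00.
Latest start in the last window 08:00–10:00 is 10:00 − 90 min = 08:30.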